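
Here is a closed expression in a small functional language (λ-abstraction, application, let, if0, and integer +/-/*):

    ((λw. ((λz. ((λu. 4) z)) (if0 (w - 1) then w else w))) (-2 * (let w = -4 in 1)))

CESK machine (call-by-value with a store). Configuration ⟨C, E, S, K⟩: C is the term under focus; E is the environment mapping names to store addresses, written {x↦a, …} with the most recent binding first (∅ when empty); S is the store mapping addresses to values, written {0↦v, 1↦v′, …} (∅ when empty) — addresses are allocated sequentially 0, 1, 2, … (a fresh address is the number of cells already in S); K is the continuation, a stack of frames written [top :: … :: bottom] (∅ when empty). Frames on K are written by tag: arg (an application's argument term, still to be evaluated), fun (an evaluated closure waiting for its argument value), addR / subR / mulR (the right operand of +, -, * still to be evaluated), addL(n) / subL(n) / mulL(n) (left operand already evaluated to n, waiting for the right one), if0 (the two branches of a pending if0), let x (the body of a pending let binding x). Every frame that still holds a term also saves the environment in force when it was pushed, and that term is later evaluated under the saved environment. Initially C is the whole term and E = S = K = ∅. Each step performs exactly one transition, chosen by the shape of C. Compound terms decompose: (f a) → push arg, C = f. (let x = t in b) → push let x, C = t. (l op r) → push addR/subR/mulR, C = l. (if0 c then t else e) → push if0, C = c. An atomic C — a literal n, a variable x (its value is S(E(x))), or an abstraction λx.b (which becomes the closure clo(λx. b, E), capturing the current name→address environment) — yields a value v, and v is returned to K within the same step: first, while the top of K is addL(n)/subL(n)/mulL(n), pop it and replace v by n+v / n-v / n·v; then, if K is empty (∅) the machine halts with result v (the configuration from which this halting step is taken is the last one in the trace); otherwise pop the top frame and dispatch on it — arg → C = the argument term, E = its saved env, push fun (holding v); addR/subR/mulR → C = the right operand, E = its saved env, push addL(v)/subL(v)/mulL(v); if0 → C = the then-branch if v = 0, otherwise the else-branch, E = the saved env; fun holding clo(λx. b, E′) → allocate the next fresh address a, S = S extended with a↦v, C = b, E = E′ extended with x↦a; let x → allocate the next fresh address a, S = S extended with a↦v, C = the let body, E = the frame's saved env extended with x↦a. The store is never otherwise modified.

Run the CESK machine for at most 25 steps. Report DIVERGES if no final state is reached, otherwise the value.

Answer: 4

Execution trace:
step 0: [C=((λw. ((λz. ((λu. 4) z)) (if0 (w - 1) then w else w))) (-2 * (let w = -4 in 1))) | E=∅ | S=∅ | K=∅]
step 1: [C=(λw. ((λz. ((λu. 4) z)) (if0 (w - 1) then w else w))) | E=∅ | S=∅ | K=[arg]]
step 2: [C=(-2 * (let w = -4 in 1)) | E=∅ | S=∅ | K=[fun]]
step 3: [C=-2 | E=∅ | S=∅ | K=[mulR :: fun]]
step 4: [C=(let w = -4 in 1) | E=∅ | S=∅ | K=[mulL(-2) :: fun]]
step 5: [C=-4 | E=∅ | S=∅ | K=[let w :: mulL(-2) :: fun]]
step 6: [C=1 | E={w↦0} | S={0↦-4} | K=[mulL(-2) :: fun]]
step 7: [C=((λz. ((λu. 4) z)) (if0 (w - 1) then w else w)) | E={w↦1} | S={0↦-4, 1↦-2} | K=∅]
step 8: [C=(λz. ((λu. 4) z)) | E={w↦1} | S={0↦-4, 1↦-2} | K=[arg]]
step 9: [C=(if0 (w - 1) then w else w) | E={w↦1} | S={0↦-4, 1↦-2} | K=[fun]]
step 10: [C=(w - 1) | E={w↦1} | S={0↦-4, 1↦-2} | K=[if0 :: fun]]
step 11: [C=w | E={w↦1} | S={0↦-4, 1↦-2} | K=[subR :: if0 :: fun]]
step 12: [C=1 | E={w↦1} | S={0↦-4, 1↦-2} | K=[subL(-2) :: if0 :: fun]]
step 13: [C=w | E={w↦1} | S={0↦-4, 1↦-2} | K=[fun]]
step 14: [C=((λu. 4) z) | E={z↦2, w↦1} | S={0↦-4, 1↦-2, 2↦-2} | K=∅]
step 15: [C=(λu. 4) | E={z↦2, w↦1} | S={0↦-4, 1↦-2, 2↦-2} | K=[arg]]
step 16: [C=z | E={z↦2, w↦1} | S={0↦-4, 1↦-2, 2↦-2} | K=[fun]]
step 17: [C=4 | E={u↦3, z↦2, w↦1} | S={0↦-4, 1↦-2, 2↦-2, 3↦-2} | K=∅]
→ final value 4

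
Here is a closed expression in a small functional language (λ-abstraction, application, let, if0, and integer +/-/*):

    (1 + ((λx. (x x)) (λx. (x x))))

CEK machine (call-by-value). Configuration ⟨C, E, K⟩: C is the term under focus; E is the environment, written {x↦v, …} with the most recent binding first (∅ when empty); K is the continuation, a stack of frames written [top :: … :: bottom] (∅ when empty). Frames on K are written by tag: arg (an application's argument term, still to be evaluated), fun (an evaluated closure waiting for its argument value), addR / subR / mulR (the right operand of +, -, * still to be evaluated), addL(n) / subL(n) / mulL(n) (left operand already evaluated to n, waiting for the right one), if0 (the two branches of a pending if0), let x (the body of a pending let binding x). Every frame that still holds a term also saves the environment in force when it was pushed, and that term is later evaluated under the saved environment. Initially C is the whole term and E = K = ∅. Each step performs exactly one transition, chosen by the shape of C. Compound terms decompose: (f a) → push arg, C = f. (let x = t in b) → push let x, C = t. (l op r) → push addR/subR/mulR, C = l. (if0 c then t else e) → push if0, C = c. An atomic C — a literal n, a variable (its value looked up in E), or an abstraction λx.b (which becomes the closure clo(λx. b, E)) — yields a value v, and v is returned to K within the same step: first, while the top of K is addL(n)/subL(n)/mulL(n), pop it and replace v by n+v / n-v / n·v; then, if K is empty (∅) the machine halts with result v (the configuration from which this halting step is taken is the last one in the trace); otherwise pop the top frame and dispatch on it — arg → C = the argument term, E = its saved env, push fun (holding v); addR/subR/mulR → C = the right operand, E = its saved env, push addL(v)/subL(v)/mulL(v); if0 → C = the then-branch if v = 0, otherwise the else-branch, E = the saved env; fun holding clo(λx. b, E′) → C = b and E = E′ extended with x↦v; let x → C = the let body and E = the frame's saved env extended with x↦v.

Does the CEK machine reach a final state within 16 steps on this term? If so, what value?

Answer: DIVERGES (no final state within 16 steps)

Machine steps:
t=0: <C=(1 + ((λx. (x x)) (λx. (x x)))), E=∅, K=∅>
t=1: <C=1, E=∅, K=[addR]>
t=2: <C=((λx. (x x)) (λx. (x x))), E=∅, K=[addL(1)]>
t=3: <C=(λx. (x x)), E=∅, K=[arg :: addL(1)]>
t=4: <C=(λx. (x x)), E=∅, K=[fun :: addL(1)]>
t=5: <C=(x x), E={x↦clo(λx. (x x), ∅)}, K=[addL(1)]>
t=6: <C=x, E={x↦clo(λx. (x x), ∅)}, K=[arg :: addL(1)]>
t=7: <C=x, E={x↦clo(λx. (x x), ∅)}, K=[fun :: addL(1)]>
… configuration repeats with period 3 (steps 5–7 recur indefinitely) …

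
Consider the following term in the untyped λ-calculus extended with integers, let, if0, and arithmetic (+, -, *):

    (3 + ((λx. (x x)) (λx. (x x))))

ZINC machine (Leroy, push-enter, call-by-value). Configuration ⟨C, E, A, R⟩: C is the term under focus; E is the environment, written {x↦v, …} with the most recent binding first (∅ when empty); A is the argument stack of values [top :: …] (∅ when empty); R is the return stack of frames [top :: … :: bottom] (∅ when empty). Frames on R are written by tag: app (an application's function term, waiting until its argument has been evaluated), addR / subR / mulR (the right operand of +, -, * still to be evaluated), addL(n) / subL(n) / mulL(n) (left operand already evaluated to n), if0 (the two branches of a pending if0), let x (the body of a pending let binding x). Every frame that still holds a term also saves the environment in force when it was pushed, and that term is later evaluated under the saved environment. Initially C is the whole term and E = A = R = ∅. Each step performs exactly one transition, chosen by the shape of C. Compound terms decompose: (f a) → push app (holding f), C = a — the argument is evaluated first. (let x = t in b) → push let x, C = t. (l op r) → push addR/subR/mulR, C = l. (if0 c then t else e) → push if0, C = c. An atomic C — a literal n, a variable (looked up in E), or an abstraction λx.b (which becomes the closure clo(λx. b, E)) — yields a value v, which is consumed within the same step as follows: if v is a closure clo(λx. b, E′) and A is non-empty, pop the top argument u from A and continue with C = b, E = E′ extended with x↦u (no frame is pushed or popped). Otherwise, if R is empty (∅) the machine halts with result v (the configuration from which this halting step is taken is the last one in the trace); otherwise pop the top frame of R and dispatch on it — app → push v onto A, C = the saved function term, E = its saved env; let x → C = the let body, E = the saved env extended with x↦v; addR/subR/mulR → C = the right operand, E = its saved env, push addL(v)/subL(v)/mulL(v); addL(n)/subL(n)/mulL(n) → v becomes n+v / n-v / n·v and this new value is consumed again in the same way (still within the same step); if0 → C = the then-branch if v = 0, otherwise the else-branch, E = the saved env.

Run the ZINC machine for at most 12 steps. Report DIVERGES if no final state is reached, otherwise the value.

[0] [C=(3 + ((λx. (x x)) (λx. (x x)))) | E=∅ | A=∅ | R=∅]
[1] [C=3 | E=∅ | A=∅ | R=[addR]]
[2] [C=((λx. (x x)) (λx. (x x))) | E=∅ | A=∅ | R=[addL(3)]]
[3] [C=(λx. (x x)) | E=∅ | A=∅ | R=[app :: addL(3)]]
[4] [C=(λx. (x x)) | E=∅ | A=[clo(λx. (x x), ∅)] | R=[addL(3)]]
[5] [C=(x x) | E={x↦clo(λx. (x x), ∅)} | A=∅ | R=[addL(3)]]
[6] [C=x | E={x↦clo(λx. (x x), ∅)} | A=∅ | R=[app :: addL(3)]]
[7] [C=x | E={x↦clo(λx. (x x), ∅)} | A=[clo(λx. (x x), ∅)] | R=[addL(3)]]
… configuration repeats with period 3 (steps 5–7 recur indefinitely) …

Answer: DIVERGES (no final state within 12 steps)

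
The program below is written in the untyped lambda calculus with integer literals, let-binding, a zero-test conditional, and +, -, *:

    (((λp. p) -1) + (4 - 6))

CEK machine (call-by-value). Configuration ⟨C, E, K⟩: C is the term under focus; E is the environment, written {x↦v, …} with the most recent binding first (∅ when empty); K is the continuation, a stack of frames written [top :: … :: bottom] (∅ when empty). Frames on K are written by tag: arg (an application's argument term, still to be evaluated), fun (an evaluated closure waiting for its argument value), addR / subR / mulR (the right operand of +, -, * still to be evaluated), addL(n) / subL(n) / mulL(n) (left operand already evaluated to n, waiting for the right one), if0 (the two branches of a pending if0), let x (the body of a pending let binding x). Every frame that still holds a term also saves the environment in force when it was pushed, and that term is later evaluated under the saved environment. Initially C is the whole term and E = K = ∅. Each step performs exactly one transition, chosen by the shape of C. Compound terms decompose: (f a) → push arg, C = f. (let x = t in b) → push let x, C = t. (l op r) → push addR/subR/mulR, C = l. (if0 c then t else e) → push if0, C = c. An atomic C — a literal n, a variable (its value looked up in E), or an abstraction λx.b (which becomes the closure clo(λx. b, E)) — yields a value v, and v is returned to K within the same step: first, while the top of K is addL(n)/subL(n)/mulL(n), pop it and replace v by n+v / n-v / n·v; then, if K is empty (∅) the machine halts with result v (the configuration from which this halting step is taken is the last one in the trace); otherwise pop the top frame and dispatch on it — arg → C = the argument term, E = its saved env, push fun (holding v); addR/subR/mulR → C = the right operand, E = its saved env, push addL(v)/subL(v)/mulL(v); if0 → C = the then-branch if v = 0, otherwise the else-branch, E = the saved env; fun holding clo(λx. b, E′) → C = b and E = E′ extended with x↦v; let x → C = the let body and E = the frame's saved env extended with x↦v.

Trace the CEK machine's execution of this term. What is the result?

Answer: -3

Derivation:
step 0: <C=(((λp. p) -1) + (4 - 6)), E=∅, K=∅>
step 1: <C=((λp. p) -1), E=∅, K=[addR]>
step 2: <C=(λp. p), E=∅, K=[arg :: addR]>
step 3: <C=-1, E=∅, K=[fun :: addR]>
step 4: <C=p, E={p↦-1}, K=[addR]>
step 5: <C=(4 - 6), E=∅, K=[addL(-1)]>
step 6: <C=4, E=∅, K=[subR :: addL(-1)]>
step 7: <C=6, E=∅, K=[subL(4) :: addL(-1)]>
→ final value -3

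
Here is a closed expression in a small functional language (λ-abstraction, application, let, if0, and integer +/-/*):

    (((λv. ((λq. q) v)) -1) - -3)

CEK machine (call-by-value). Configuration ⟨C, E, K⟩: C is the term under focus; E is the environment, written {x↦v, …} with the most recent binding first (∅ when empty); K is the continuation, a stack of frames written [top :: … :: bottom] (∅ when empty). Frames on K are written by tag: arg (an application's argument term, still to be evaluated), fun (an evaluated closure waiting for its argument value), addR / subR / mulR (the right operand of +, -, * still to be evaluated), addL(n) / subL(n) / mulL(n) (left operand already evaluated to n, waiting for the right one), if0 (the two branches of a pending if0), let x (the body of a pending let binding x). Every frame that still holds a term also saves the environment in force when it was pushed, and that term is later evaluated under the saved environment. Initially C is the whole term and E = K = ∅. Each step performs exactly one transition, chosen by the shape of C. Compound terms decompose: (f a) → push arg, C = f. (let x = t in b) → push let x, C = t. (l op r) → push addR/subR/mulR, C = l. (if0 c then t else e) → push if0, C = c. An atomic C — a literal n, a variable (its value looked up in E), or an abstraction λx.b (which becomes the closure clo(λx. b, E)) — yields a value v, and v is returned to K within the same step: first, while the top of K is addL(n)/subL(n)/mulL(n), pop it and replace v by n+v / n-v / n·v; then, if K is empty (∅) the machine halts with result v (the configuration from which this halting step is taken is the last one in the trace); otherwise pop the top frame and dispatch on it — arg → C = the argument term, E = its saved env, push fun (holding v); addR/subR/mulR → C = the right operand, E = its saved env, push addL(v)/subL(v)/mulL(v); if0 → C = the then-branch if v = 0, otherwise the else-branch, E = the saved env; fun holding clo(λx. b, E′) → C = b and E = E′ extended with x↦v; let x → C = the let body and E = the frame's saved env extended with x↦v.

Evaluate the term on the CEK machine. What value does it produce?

Answer: 2

Execution trace:
step 0: [C=(((λv. ((λq. q) v)) -1) - -3) | E=∅ | K=∅]
step 1: [C=((λv. ((λq. q) v)) -1) | E=∅ | K=[subR]]
step 2: [C=(λv. ((λq. q) v)) | E=∅ | K=[arg :: subR]]
step 3: [C=-1 | E=∅ | K=[fun :: subR]]
step 4: [C=((λq. q) v) | E={v↦-1} | K=[subR]]
step 5: [C=(λq. q) | E={v↦-1} | K=[arg :: subR]]
step 6: [C=v | E={v↦-1} | K=[fun :: subR]]
step 7: [C=q | E={q↦-1, v↦-1} | K=[subR]]
step 8: [C=-3 | E=∅ | K=[subL(-1)]]
→ final value 2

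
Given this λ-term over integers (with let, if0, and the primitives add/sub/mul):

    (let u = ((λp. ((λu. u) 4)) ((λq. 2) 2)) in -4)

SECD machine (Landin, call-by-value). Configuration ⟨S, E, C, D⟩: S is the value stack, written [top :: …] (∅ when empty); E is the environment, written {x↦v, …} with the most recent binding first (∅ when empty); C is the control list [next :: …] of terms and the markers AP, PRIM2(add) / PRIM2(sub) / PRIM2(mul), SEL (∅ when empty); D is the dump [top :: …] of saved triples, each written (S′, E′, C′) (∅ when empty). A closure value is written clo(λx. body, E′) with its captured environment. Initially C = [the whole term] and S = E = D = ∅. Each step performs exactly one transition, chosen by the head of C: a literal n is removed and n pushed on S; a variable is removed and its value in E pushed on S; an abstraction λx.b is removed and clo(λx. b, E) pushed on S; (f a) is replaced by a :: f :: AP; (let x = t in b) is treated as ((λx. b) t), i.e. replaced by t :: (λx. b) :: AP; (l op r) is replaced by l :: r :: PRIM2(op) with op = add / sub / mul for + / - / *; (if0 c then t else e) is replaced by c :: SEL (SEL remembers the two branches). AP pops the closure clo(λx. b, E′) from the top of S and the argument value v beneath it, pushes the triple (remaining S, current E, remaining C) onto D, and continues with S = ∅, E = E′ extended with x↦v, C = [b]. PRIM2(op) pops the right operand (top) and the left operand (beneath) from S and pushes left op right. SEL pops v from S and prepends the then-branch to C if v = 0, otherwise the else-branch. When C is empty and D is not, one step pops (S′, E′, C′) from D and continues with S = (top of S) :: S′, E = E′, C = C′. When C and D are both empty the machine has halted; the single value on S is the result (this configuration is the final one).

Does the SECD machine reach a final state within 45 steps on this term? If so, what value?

t=0: [S=∅ | E=∅ | C=[(let u = ((λp. ((λu. u) 4)) ((λq. 2) 2)) in -4)] | D=∅]
t=1: [S=∅ | E=∅ | C=[((λp. ((λu. u) 4)) ((λq. 2) 2)) :: (λu. -4) :: AP] | D=∅]
t=2: [S=∅ | E=∅ | C=[((λq. 2) 2) :: (λp. ((λu. u) 4)) :: AP :: (λu. -4) :: AP] | D=∅]
t=3: [S=∅ | E=∅ | C=[2 :: (λq. 2) :: AP :: (λp. ((λu. u) 4)) :: AP :: (λu. -4) :: AP] | D=∅]
t=4: [S=[2] | E=∅ | C=[(λq. 2) :: AP :: (λp. ((λu. u) 4)) :: AP :: (λu. -4) :: AP] | D=∅]
t=5: [S=[clo(λq. 2, ∅) :: 2] | E=∅ | C=[AP :: (λp. ((λu. u) 4)) :: AP :: (λu. -4) :: AP] | D=∅]
t=6: [S=∅ | E={q↦2} | C=[2] | D=[(∅, ∅, [(λp. ((λu. u) 4)) :: AP :: (λu. -4) :: AP])]]
t=7: [S=[2] | E={q↦2} | C=∅ | D=[(∅, ∅, [(λp. ((λu. u) 4)) :: AP :: (λu. -4) :: AP])]]
t=8: [S=[2] | E=∅ | C=[(λp. ((λu. u) 4)) :: AP :: (λu. -4) :: AP] | D=∅]
t=9: [S=[clo(λp. ((λu. u) 4), ∅) :: 2] | E=∅ | C=[AP :: (λu. -4) :: AP] | D=∅]
t=10: [S=∅ | E={p↦2} | C=[((λu. u) 4)] | D=[(∅, ∅, [(λu. -4) :: AP])]]
t=11: [S=∅ | E={p↦2} | C=[4 :: (λu. u) :: AP] | D=[(∅, ∅, [(λu. -4) :: AP])]]
t=12: [S=[4] | E={p↦2} | C=[(λu. u) :: AP] | D=[(∅, ∅, [(λu. -4) :: AP])]]
t=13: [S=[clo(λu. u, {p↦2}) :: 4] | E={p↦2} | C=[AP] | D=[(∅, ∅, [(λu. -4) :: AP])]]
t=14: [S=∅ | E={u↦4, p↦2} | C=[u] | D=[(∅, {p↦2}, ∅) :: (∅, ∅, [(λu. -4) :: AP])]]
t=15: [S=[4] | E={u↦4, p↦2} | C=∅ | D=[(∅, {p↦2}, ∅) :: (∅, ∅, [(λu. -4) :: AP])]]
t=16: [S=[4] | E={p↦2} | C=∅ | D=[(∅, ∅, [(λu. -4) :: AP])]]
t=17: [S=[4] | E=∅ | C=[(λu. -4) :: AP] | D=∅]
t=18: [S=[clo(λu. -4, ∅) :: 4] | E=∅ | C=[AP] | D=∅]
t=19: [S=∅ | E={u↦4} | C=[-4] | D=[(∅, ∅, ∅)]]
t=20: [S=[-4] | E={u↦4} | C=∅ | D=[(∅, ∅, ∅)]]
t=21: [S=[-4] | E=∅ | C=∅ | D=∅]
→ final value -4

Answer: -4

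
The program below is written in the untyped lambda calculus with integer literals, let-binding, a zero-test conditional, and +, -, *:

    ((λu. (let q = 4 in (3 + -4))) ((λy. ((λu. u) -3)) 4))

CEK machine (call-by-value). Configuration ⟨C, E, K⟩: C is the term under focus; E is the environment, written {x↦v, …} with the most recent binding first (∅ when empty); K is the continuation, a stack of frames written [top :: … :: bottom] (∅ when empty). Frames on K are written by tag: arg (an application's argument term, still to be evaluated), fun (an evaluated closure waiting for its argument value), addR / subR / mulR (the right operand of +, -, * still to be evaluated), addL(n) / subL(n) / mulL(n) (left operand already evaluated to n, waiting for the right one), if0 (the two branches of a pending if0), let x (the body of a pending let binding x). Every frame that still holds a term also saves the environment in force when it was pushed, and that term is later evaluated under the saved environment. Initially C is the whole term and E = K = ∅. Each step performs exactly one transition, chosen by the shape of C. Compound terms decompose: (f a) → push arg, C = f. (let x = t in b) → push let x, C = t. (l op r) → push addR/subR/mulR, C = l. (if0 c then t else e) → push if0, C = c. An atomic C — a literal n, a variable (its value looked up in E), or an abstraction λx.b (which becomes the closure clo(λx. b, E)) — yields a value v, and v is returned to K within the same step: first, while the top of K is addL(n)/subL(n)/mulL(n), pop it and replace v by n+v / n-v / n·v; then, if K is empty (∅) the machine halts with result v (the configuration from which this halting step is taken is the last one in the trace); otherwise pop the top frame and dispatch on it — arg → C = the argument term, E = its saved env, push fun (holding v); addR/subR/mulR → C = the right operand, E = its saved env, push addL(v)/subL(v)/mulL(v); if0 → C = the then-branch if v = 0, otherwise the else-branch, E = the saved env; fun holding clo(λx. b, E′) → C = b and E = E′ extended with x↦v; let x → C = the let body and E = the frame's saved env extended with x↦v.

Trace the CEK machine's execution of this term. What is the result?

Answer: -1

Execution trace:
t=0: [C=((λu. (let q = 4 in (3 + -4))) ((λy. ((λu. u) -3)) 4)) | E=∅ | K=∅]
t=1: [C=(λu. (let q = 4 in (3 + -4))) | E=∅ | K=[arg]]
t=2: [C=((λy. ((λu. u) -3)) 4) | E=∅ | K=[fun]]
t=3: [C=(λy. ((λu. u) -3)) | E=∅ | K=[arg :: fun]]
t=4: [C=4 | E=∅ | K=[fun :: fun]]
t=5: [C=((λu. u) -3) | E={y↦4} | K=[fun]]
t=6: [C=(λu. u) | E={y↦4} | K=[arg :: fun]]
t=7: [C=-3 | E={y↦4} | K=[fun :: fun]]
t=8: [C=u | E={u↦-3, y↦4} | K=[fun]]
t=9: [C=(let q = 4 in (3 + -4)) | E={u↦-3} | K=∅]
t=10: [C=4 | E={u↦-3} | K=[let q]]
t=11: [C=(3 + -4) | E={q↦4, u↦-3} | K=∅]
t=12: [C=3 | E={q↦4, u↦-3} | K=[addR]]
t=13: [C=-4 | E={q↦4, u↦-3} | K=[addL(3)]]
→ final value -1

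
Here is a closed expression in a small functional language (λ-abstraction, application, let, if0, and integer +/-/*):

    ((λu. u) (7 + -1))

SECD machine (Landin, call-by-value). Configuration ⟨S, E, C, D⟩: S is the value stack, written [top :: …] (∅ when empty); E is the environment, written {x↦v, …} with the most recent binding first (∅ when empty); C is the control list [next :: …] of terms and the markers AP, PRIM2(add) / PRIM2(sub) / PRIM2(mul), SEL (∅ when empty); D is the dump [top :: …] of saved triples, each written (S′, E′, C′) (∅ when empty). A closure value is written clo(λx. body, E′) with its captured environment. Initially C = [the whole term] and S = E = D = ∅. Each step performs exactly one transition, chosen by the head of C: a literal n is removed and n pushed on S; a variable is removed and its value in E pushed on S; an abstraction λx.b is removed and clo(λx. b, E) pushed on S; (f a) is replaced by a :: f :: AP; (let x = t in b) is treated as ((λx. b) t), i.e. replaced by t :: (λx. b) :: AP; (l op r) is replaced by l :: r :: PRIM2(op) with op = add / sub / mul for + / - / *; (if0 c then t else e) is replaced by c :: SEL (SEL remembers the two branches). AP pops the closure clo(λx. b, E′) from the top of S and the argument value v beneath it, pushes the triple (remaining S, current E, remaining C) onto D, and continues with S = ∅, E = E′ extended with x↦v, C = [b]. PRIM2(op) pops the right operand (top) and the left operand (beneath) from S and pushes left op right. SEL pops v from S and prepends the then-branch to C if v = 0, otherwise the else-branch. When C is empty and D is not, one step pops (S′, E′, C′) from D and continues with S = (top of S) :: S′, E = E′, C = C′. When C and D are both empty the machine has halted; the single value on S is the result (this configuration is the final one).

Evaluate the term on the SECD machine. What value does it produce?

Answer: 6

Execution trace:
[0] <S=∅, E=∅, C=[((λu. u) (7 + -1))], D=∅>
[1] <S=∅, E=∅, C=[(7 + -1) :: (λu. u) :: AP], D=∅>
[2] <S=∅, E=∅, C=[7 :: -1 :: PRIM2(add) :: (λu. u) :: AP], D=∅>
[3] <S=[7], E=∅, C=[-1 :: PRIM2(add) :: (λu. u) :: AP], D=∅>
[4] <S=[-1 :: 7], E=∅, C=[PRIM2(add) :: (λu. u) :: AP], D=∅>
[5] <S=[6], E=∅, C=[(λu. u) :: AP], D=∅>
[6] <S=[clo(λu. u, ∅) :: 6], E=∅, C=[AP], D=∅>
[7] <S=∅, E={u↦6}, C=[u], D=[(∅, ∅, ∅)]>
[8] <S=[6], E={u↦6}, C=∅, D=[(∅, ∅, ∅)]>
[9] <S=[6], E=∅, C=∅, D=∅>
→ final value 6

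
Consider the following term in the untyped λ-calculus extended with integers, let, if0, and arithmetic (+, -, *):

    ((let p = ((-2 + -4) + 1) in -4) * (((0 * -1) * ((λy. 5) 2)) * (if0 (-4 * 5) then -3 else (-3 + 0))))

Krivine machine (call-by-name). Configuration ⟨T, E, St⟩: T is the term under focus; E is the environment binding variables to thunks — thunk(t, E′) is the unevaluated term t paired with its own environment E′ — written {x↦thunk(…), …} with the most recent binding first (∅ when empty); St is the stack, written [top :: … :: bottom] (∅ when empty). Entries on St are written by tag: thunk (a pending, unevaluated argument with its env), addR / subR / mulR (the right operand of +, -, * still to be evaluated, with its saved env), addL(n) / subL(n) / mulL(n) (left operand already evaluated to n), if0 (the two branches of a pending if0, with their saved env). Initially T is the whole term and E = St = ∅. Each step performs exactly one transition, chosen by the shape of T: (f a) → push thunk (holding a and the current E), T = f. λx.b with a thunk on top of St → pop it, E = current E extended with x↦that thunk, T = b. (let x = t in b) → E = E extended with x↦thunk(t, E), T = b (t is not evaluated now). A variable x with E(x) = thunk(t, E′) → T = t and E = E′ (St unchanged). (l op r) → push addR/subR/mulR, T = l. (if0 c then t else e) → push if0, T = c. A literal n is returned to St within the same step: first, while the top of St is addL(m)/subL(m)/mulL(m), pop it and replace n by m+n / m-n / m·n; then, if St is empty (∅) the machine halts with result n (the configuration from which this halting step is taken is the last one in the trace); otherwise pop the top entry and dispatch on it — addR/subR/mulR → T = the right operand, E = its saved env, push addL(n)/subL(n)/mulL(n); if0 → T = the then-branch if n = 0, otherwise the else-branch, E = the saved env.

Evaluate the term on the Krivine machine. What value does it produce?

[0] <T=((let p = ((-2 + -4) + 1) in -4) * (((0 * -1) * ((λy. 5) 2)) * (if0 (-4 * 5) then -3 else (-3 + 0)))), E=∅, St=∅>
[1] <T=(let p = ((-2 + -4) + 1) in -4), E=∅, St=[mulR]>
[2] <T=-4, E={p↦thunk(((-2 + -4) + 1), ∅)}, St=[mulR]>
[3] <T=(((0 * -1) * ((λy. 5) 2)) * (if0 (-4 * 5) then -3 else (-3 + 0))), E=∅, St=[mulL(-4)]>
[4] <T=((0 * -1) * ((λy. 5) 2)), E=∅, St=[mulR :: mulL(-4)]>
[5] <T=(0 * -1), E=∅, St=[mulR :: mulR :: mulL(-4)]>
[6] <T=0, E=∅, St=[mulR :: mulR :: mulR :: mulL(-4)]>
[7] <T=-1, E=∅, St=[mulL(0) :: mulR :: mulR :: mulL(-4)]>
[8] <T=((λy. 5) 2), E=∅, St=[mulL(0) :: mulR :: mulL(-4)]>
[9] <T=(λy. 5), E=∅, St=[thunk :: mulL(0) :: mulR :: mulL(-4)]>
[10] <T=5, E={y↦thunk(2, ∅)}, St=[mulL(0) :: mulR :: mulL(-4)]>
[11] <T=(if0 (-4 * 5) then -3 else (-3 + 0)), E=∅, St=[mulL(0) :: mulL(-4)]>
[12] <T=(-4 * 5), E=∅, St=[if0 :: mulL(0) :: mulL(-4)]>
[13] <T=-4, E=∅, St=[mulR :: if0 :: mulL(0) :: mulL(-4)]>
[14] <T=5, E=∅, St=[mulL(-4) :: if0 :: mulL(0) :: mulL(-4)]>
[15] <T=(-3 + 0), E=∅, St=[mulL(0) :: mulL(-4)]>
[16] <T=-3, E=∅, St=[addR :: mulL(0) :: mulL(-4)]>
[17] <T=0, E=∅, St=[addL(-3) :: mulL(0) :: mulL(-4)]>
→ final value 0

Answer: 0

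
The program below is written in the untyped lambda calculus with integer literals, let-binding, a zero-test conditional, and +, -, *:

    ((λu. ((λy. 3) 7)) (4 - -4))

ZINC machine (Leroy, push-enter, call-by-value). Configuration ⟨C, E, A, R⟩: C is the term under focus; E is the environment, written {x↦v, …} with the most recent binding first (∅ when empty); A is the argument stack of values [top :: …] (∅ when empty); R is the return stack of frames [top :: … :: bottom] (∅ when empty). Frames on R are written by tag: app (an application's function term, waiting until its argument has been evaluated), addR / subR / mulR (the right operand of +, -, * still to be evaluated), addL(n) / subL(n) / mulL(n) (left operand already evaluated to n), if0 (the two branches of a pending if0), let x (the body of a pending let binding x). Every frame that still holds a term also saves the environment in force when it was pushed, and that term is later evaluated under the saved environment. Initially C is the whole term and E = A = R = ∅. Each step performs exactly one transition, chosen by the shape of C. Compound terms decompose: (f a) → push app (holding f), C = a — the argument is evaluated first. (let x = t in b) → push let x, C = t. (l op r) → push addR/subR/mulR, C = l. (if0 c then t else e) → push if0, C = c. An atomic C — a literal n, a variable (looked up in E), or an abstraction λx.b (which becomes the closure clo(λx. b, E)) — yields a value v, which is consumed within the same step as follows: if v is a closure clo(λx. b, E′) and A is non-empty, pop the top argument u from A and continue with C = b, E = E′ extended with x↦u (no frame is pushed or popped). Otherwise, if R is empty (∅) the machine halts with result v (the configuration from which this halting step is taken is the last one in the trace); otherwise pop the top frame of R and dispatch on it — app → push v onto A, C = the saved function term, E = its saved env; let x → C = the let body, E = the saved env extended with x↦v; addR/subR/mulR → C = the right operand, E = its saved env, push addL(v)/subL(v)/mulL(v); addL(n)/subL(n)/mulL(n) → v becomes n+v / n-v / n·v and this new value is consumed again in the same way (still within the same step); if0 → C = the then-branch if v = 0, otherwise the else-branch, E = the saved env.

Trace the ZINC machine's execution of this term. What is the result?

Answer: 3

Derivation:
[0] <C=((λu. ((λy. 3) 7)) (4 - -4)), E=∅, A=∅, R=∅>
[1] <C=(4 - -4), E=∅, A=∅, R=[app]>
[2] <C=4, E=∅, A=∅, R=[subR :: app]>
[3] <C=-4, E=∅, A=∅, R=[subL(4) :: app]>
[4] <C=(λu. ((λy. 3) 7)), E=∅, A=[8], R=∅>
[5] <C=((λy. 3) 7), E={u↦8}, A=∅, R=∅>
[6] <C=7, E={u↦8}, A=∅, R=[app]>
[7] <C=(λy. 3), E={u↦8}, A=[7], R=∅>
[8] <C=3, E={y↦7, u↦8}, A=∅, R=∅>
→ final value 3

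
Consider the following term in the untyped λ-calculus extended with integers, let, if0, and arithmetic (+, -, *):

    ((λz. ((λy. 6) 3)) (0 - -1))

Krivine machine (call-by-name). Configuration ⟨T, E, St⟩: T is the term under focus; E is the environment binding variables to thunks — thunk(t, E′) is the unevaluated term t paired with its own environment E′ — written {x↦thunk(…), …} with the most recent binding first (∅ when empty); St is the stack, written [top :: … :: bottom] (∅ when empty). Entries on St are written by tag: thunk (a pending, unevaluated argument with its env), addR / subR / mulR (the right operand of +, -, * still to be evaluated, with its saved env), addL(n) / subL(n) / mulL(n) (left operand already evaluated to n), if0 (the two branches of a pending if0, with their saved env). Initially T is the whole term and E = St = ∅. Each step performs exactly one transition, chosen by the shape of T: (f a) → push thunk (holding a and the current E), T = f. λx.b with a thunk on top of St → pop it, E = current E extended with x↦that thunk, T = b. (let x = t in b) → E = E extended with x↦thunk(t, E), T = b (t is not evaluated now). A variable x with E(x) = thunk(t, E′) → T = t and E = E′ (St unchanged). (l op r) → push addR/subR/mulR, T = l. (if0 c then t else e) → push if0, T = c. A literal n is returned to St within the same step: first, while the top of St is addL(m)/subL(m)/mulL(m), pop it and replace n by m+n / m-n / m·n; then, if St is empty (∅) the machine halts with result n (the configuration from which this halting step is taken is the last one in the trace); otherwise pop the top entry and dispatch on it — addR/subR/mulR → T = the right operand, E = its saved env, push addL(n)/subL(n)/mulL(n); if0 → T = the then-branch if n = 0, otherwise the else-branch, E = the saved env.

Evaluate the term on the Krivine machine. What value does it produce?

[0] <T=((λz. ((λy. 6) 3)) (0 - -1)), E=∅, St=∅>
[1] <T=(λz. ((λy. 6) 3)), E=∅, St=[thunk]>
[2] <T=((λy. 6) 3), E={z↦thunk((0 - -1), ∅)}, St=∅>
[3] <T=(λy. 6), E={z↦thunk((0 - -1), ∅)}, St=[thunk]>
[4] <T=6, E={y↦thunk(3, {z↦thunk((0 - -1), ∅)}), z↦thunk((0 - -1), ∅)}, St=∅>
→ final value 6

Answer: 6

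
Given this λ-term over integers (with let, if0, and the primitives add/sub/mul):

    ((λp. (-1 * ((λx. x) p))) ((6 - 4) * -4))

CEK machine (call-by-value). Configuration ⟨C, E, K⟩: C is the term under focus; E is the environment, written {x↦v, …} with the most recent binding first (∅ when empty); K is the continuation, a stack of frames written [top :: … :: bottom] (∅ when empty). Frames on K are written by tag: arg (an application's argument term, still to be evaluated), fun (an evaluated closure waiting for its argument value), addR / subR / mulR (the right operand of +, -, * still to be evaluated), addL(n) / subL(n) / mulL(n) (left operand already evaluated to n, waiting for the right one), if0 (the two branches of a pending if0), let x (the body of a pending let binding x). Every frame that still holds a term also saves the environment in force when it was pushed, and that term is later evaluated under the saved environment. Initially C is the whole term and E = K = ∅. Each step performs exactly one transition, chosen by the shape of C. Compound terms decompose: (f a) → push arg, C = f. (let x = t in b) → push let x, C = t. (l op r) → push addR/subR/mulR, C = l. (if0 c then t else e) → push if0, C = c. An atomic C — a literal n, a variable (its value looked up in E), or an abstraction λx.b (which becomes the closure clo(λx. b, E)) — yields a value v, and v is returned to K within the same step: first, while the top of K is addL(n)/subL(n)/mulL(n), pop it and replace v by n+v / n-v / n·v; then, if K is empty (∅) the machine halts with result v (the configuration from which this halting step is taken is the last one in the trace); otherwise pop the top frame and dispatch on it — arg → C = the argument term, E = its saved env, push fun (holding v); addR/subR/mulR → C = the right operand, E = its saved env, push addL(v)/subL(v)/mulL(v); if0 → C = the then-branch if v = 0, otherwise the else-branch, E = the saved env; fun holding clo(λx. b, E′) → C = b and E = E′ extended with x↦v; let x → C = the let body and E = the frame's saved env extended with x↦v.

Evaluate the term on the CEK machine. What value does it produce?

[0] [C=((λp. (-1 * ((λx. x) p))) ((6 - 4) * -4)) | E=∅ | K=∅]
[1] [C=(λp. (-1 * ((λx. x) p))) | E=∅ | K=[arg]]
[2] [C=((6 - 4) * -4) | E=∅ | K=[fun]]
[3] [C=(6 - 4) | E=∅ | K=[mulR :: fun]]
[4] [C=6 | E=∅ | K=[subR :: mulR :: fun]]
[5] [C=4 | E=∅ | K=[subL(6) :: mulR :: fun]]
[6] [C=-4 | E=∅ | K=[mulL(2) :: fun]]
[7] [C=(-1 * ((λx. x) p)) | E={p↦-8} | K=∅]
[8] [C=-1 | E={p↦-8} | K=[mulR]]
[9] [C=((λx. x) p) | E={p↦-8} | K=[mulL(-1)]]
[10] [C=(λx. x) | E={p↦-8} | K=[arg :: mulL(-1)]]
[11] [C=p | E={p↦-8} | K=[fun :: mulL(-1)]]
[12] [C=x | E={x↦-8, p↦-8} | K=[mulL(-1)]]
→ final value 8

Answer: 8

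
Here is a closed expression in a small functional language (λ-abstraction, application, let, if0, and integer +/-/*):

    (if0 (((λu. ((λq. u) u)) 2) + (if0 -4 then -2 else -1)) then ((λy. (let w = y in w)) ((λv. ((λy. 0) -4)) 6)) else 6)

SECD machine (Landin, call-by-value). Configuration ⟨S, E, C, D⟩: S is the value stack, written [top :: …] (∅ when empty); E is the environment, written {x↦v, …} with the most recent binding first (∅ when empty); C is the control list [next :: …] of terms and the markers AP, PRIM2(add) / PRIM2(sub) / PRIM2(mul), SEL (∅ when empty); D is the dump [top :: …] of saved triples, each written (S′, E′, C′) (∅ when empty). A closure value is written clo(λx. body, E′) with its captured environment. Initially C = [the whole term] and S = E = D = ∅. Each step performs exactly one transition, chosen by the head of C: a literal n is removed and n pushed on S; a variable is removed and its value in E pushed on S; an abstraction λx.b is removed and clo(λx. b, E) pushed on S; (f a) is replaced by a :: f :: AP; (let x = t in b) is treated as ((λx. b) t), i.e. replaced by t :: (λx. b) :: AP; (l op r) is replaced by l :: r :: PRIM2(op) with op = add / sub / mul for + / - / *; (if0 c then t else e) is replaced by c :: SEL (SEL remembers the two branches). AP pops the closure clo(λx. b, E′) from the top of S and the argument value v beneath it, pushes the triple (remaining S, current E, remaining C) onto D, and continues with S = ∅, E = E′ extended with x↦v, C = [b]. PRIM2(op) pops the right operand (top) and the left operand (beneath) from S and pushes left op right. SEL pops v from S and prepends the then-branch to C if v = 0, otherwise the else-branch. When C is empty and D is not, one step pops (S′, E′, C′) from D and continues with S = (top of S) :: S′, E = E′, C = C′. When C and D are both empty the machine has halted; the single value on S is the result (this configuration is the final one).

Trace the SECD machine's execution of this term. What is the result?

step 0: <S=∅, E=∅, C=[(if0 (((λu. ((λq. u) u)) 2) + (if0 -4 then -2 else -1)) then ((λy. (let w = y in w)) ((λv. ((λy. 0) -4)) 6)) else 6)], D=∅>
step 1: <S=∅, E=∅, C=[(((λu. ((λq. u) u)) 2) + (if0 -4 then -2 else -1)) :: SEL], D=∅>
step 2: <S=∅, E=∅, C=[((λu. ((λq. u) u)) 2) :: (if0 -4 then -2 else -1) :: PRIM2(add) :: SEL], D=∅>
step 3: <S=∅, E=∅, C=[2 :: (λu. ((λq. u) u)) :: AP :: (if0 -4 then -2 else -1) :: PRIM2(add) :: SEL], D=∅>
step 4: <S=[2], E=∅, C=[(λu. ((λq. u) u)) :: AP :: (if0 -4 then -2 else -1) :: PRIM2(add) :: SEL], D=∅>
step 5: <S=[clo(λu. ((λq. u) u), ∅) :: 2], E=∅, C=[AP :: (if0 -4 then -2 else -1) :: PRIM2(add) :: SEL], D=∅>
step 6: <S=∅, E={u↦2}, C=[((λq. u) u)], D=[(∅, ∅, [(if0 -4 then -2 else -1) :: PRIM2(add) :: SEL])]>
step 7: <S=∅, E={u↦2}, C=[u :: (λq. u) :: AP], D=[(∅, ∅, [(if0 -4 then -2 else -1) :: PRIM2(add) :: SEL])]>
step 8: <S=[2], E={u↦2}, C=[(λq. u) :: AP], D=[(∅, ∅, [(if0 -4 then -2 else -1) :: PRIM2(add) :: SEL])]>
step 9: <S=[clo(λq. u, {u↦2}) :: 2], E={u↦2}, C=[AP], D=[(∅, ∅, [(if0 -4 then -2 else -1) :: PRIM2(add) :: SEL])]>
step 10: <S=∅, E={q↦2, u↦2}, C=[u], D=[(∅, {u↦2}, ∅) :: (∅, ∅, [(if0 -4 then -2 else -1) :: PRIM2(add) :: SEL])]>
step 11: <S=[2], E={q↦2, u↦2}, C=∅, D=[(∅, {u↦2}, ∅) :: (∅, ∅, [(if0 -4 then -2 else -1) :: PRIM2(add) :: SEL])]>
step 12: <S=[2], E={u↦2}, C=∅, D=[(∅, ∅, [(if0 -4 then -2 else -1) :: PRIM2(add) :: SEL])]>
step 13: <S=[2], E=∅, C=[(if0 -4 then -2 else -1) :: PRIM2(add) :: SEL], D=∅>
step 14: <S=[2], E=∅, C=[-4 :: SEL :: PRIM2(add) :: SEL], D=∅>
step 15: <S=[-4 :: 2], E=∅, C=[SEL :: PRIM2(add) :: SEL], D=∅>
step 16: <S=[2], E=∅, C=[-1 :: PRIM2(add) :: SEL], D=∅>
step 17: <S=[-1 :: 2], E=∅, C=[PRIM2(add) :: SEL], D=∅>
step 18: <S=[1], E=∅, C=[SEL], D=∅>
step 19: <S=∅, E=∅, C=[6], D=∅>
step 20: <S=[6], E=∅, C=∅, D=∅>
→ final value 6

Answer: 6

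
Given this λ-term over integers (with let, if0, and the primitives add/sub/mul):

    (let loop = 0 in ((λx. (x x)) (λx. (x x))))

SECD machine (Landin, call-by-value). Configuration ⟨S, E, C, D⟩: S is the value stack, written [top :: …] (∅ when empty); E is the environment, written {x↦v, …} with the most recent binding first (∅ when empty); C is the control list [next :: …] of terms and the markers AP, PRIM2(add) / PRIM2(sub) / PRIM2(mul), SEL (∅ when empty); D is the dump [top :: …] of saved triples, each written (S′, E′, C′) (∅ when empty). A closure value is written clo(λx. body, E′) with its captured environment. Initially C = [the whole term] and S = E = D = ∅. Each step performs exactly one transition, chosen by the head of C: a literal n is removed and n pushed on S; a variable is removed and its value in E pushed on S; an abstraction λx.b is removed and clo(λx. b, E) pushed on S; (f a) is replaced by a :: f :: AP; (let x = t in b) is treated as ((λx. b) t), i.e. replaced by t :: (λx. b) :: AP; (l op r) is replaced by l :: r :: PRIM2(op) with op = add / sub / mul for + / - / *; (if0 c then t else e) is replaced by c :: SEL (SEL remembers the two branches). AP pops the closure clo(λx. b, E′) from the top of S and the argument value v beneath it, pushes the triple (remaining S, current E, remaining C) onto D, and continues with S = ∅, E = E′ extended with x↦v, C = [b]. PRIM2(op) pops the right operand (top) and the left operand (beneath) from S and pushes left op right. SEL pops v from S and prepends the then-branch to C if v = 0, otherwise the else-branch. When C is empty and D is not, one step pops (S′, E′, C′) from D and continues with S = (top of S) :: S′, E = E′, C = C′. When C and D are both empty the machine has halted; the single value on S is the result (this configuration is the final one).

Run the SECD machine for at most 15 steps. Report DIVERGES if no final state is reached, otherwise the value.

t=0: ⟨S=∅; E=∅; C=[(let loop = 0 in ((λx. (x x)) (λx. (x x))))]; D=∅⟩
t=1: ⟨S=∅; E=∅; C=[0 :: (λloop. ((λx. (x x)) (λx. (x x)))) :: AP]; D=∅⟩
t=2: ⟨S=[0]; E=∅; C=[(λloop. ((λx. (x x)) (λx. (x x)))) :: AP]; D=∅⟩
t=3: ⟨S=[clo(λloop. ((λx. (x x)) (λx. (x x))), ∅) :: 0]; E=∅; C=[AP]; D=∅⟩
t=4: ⟨S=∅; E={loop↦0}; C=[((λx. (x x)) (λx. (x x)))]; D=[(∅, ∅, ∅)]⟩
t=5: ⟨S=∅; E={loop↦0}; C=[(λx. (x x)) :: (λx. (x x)) :: AP]; D=[(∅, ∅, ∅)]⟩
t=6: ⟨S=[clo(λx. (x x), {loop↦0})]; E={loop↦0}; C=[(λx. (x x)) :: AP]; D=[(∅, ∅, ∅)]⟩
t=7: ⟨S=[clo(λx. (x x), {loop↦0}) :: clo(λx. (x x), {loop↦0})]; E={loop↦0}; C=[AP]; D=[(∅, ∅, ∅)]⟩
t=8: ⟨S=∅; E={x↦clo(λx. (x x), {loop↦0}), loop↦0}; C=[(x x)]; D=[(∅, {loop↦0}, ∅) :: (∅, ∅, ∅)]⟩
t=9: ⟨S=∅; E={x↦clo(λx. (x x), {loop↦0}), loop↦0}; C=[x :: x :: AP]; D=[(∅, {loop↦0}, ∅) :: (∅, ∅, ∅)]⟩
t=10: ⟨S=[clo(λx. (x x), {loop↦0})]; E={x↦clo(λx. (x x), {loop↦0}), loop↦0}; C=[x :: AP]; D=[(∅, {loop↦0}, ∅) :: (∅, ∅, ∅)]⟩
t=11: ⟨S=[clo(λx. (x x), {loop↦0}) :: clo(λx. (x x), {loop↦0})]; E={x↦clo(λx. (x x), {loop↦0}), loop↦0}; C=[AP]; D=[(∅, {loop↦0}, ∅) :: (∅, ∅, ∅)]⟩
t=12: ⟨S=∅; E={x↦clo(λx. (x x), {loop↦0}), loop↦0}; C=[(x x)]; D=[(∅, {x↦clo(λx. (x x), {loop↦0}), loop↦0}, ∅) :: (∅, {loop↦0}, ∅) :: (∅, ∅, ∅)]⟩
t=13: ⟨S=∅; E={x↦clo(λx. (x x), {loop↦0}), loop↦0}; C=[x :: x :: AP]; D=[(∅, {x↦clo(λx. (x x), {loop↦0}), loop↦0}, ∅) :: (∅, {loop↦0}, ∅) :: (∅, ∅, ∅)]⟩
t=14: ⟨S=[clo(λx. (x x), {loop↦0})]; E={x↦clo(λx. (x x), {loop↦0}), loop↦0}; C=[x :: AP]; D=[(∅, {x↦clo(λx. (x x), {loop↦0}), loop↦0}, ∅) :: (∅, {loop↦0}, ∅) :: (∅, ∅, ∅)]⟩
t=15: ⟨S=[clo(λx. (x x), {loop↦0}) :: clo(λx. (x x), {loop↦0})]; E={x↦clo(λx. (x x), {loop↦0}), loop↦0}; C=[AP]; D=[(∅, {x↦clo(λx. (x x), {loop↦0}), loop↦0}, ∅) :: (∅, {loop↦0}, ∅) :: (∅, ∅, ∅)]⟩
→ 15 transitions taken and the configuration is still not final: no result within 15 steps

Answer: DIVERGES (no final state within 15 steps)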